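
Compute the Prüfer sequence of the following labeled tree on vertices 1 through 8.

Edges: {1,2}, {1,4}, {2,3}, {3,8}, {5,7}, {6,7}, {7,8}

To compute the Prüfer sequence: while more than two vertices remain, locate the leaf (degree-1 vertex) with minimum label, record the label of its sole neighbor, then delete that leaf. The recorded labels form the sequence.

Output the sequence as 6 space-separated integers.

Answer: 1 2 3 8 7 7

Derivation:
Step 1: leaves = {4,5,6}. Remove smallest leaf 4, emit neighbor 1.
Step 2: leaves = {1,5,6}. Remove smallest leaf 1, emit neighbor 2.
Step 3: leaves = {2,5,6}. Remove smallest leaf 2, emit neighbor 3.
Step 4: leaves = {3,5,6}. Remove smallest leaf 3, emit neighbor 8.
Step 5: leaves = {5,6,8}. Remove smallest leaf 5, emit neighbor 7.
Step 6: leaves = {6,8}. Remove smallest leaf 6, emit neighbor 7.
Done: 2 vertices remain (7, 8). Sequence = [1 2 3 8 7 7]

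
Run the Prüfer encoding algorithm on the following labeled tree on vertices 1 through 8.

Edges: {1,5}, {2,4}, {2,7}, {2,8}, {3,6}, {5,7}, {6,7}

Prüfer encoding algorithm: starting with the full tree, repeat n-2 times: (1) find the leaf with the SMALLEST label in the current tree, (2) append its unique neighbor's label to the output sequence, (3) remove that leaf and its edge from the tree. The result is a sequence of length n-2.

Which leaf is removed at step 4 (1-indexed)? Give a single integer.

Answer: 5

Derivation:
Step 1: current leaves = {1,3,4,8}. Remove leaf 1 (neighbor: 5).
Step 2: current leaves = {3,4,5,8}. Remove leaf 3 (neighbor: 6).
Step 3: current leaves = {4,5,6,8}. Remove leaf 4 (neighbor: 2).
Step 4: current leaves = {5,6,8}. Remove leaf 5 (neighbor: 7).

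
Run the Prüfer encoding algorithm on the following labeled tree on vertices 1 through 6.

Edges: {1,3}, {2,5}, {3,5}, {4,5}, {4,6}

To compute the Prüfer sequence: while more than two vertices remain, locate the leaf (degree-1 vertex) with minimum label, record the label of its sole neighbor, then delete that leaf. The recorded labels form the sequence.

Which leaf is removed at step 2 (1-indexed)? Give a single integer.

Step 1: current leaves = {1,2,6}. Remove leaf 1 (neighbor: 3).
Step 2: current leaves = {2,3,6}. Remove leaf 2 (neighbor: 5).

Answer: 2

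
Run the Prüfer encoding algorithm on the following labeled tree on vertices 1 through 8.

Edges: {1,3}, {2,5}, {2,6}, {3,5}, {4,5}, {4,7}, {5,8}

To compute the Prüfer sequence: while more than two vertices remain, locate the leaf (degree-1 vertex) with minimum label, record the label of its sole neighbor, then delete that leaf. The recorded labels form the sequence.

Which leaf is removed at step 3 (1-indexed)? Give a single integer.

Answer: 6

Derivation:
Step 1: current leaves = {1,6,7,8}. Remove leaf 1 (neighbor: 3).
Step 2: current leaves = {3,6,7,8}. Remove leaf 3 (neighbor: 5).
Step 3: current leaves = {6,7,8}. Remove leaf 6 (neighbor: 2).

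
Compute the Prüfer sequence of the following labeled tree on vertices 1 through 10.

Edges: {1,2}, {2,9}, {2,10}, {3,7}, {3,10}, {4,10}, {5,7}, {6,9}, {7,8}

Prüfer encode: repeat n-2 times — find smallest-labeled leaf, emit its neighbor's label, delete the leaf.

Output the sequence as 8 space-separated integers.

Step 1: leaves = {1,4,5,6,8}. Remove smallest leaf 1, emit neighbor 2.
Step 2: leaves = {4,5,6,8}. Remove smallest leaf 4, emit neighbor 10.
Step 3: leaves = {5,6,8}. Remove smallest leaf 5, emit neighbor 7.
Step 4: leaves = {6,8}. Remove smallest leaf 6, emit neighbor 9.
Step 5: leaves = {8,9}. Remove smallest leaf 8, emit neighbor 7.
Step 6: leaves = {7,9}. Remove smallest leaf 7, emit neighbor 3.
Step 7: leaves = {3,9}. Remove smallest leaf 3, emit neighbor 10.
Step 8: leaves = {9,10}. Remove smallest leaf 9, emit neighbor 2.
Done: 2 vertices remain (2, 10). Sequence = [2 10 7 9 7 3 10 2]

Answer: 2 10 7 9 7 3 10 2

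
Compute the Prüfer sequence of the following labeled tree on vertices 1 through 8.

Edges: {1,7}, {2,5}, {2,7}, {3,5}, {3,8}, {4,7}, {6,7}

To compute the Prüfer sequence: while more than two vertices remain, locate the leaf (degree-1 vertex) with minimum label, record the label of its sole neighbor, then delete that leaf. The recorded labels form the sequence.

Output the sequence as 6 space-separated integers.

Step 1: leaves = {1,4,6,8}. Remove smallest leaf 1, emit neighbor 7.
Step 2: leaves = {4,6,8}. Remove smallest leaf 4, emit neighbor 7.
Step 3: leaves = {6,8}. Remove smallest leaf 6, emit neighbor 7.
Step 4: leaves = {7,8}. Remove smallest leaf 7, emit neighbor 2.
Step 5: leaves = {2,8}. Remove smallest leaf 2, emit neighbor 5.
Step 6: leaves = {5,8}. Remove smallest leaf 5, emit neighbor 3.
Done: 2 vertices remain (3, 8). Sequence = [7 7 7 2 5 3]

Answer: 7 7 7 2 5 3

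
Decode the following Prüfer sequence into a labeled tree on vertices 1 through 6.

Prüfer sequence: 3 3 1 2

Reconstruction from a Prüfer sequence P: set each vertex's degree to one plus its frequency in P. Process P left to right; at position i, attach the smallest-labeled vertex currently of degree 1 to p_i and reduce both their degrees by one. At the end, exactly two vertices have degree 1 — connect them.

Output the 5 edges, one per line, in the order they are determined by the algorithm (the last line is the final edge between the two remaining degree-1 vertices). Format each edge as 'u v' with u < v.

Answer: 3 4
3 5
1 3
1 2
2 6

Derivation:
Initial degrees: {1:2, 2:2, 3:3, 4:1, 5:1, 6:1}
Step 1: smallest deg-1 vertex = 4, p_1 = 3. Add edge {3,4}. Now deg[4]=0, deg[3]=2.
Step 2: smallest deg-1 vertex = 5, p_2 = 3. Add edge {3,5}. Now deg[5]=0, deg[3]=1.
Step 3: smallest deg-1 vertex = 3, p_3 = 1. Add edge {1,3}. Now deg[3]=0, deg[1]=1.
Step 4: smallest deg-1 vertex = 1, p_4 = 2. Add edge {1,2}. Now deg[1]=0, deg[2]=1.
Final: two remaining deg-1 vertices are 2, 6. Add edge {2,6}.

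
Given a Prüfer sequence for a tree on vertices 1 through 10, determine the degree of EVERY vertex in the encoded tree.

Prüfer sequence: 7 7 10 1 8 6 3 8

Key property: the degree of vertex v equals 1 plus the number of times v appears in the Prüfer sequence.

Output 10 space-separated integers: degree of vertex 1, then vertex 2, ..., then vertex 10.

p_1 = 7: count[7] becomes 1
p_2 = 7: count[7] becomes 2
p_3 = 10: count[10] becomes 1
p_4 = 1: count[1] becomes 1
p_5 = 8: count[8] becomes 1
p_6 = 6: count[6] becomes 1
p_7 = 3: count[3] becomes 1
p_8 = 8: count[8] becomes 2
Degrees (1 + count): deg[1]=1+1=2, deg[2]=1+0=1, deg[3]=1+1=2, deg[4]=1+0=1, deg[5]=1+0=1, deg[6]=1+1=2, deg[7]=1+2=3, deg[8]=1+2=3, deg[9]=1+0=1, deg[10]=1+1=2

Answer: 2 1 2 1 1 2 3 3 1 2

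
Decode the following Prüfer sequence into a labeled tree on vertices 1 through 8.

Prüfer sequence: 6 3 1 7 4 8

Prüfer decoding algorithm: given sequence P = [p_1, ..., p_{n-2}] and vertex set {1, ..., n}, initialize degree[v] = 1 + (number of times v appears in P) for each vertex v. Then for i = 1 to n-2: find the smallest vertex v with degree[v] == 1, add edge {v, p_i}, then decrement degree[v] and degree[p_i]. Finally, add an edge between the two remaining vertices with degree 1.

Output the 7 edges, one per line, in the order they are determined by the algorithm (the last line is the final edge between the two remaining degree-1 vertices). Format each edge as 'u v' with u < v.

Answer: 2 6
3 5
1 3
1 7
4 6
4 8
7 8

Derivation:
Initial degrees: {1:2, 2:1, 3:2, 4:2, 5:1, 6:2, 7:2, 8:2}
Step 1: smallest deg-1 vertex = 2, p_1 = 6. Add edge {2,6}. Now deg[2]=0, deg[6]=1.
Step 2: smallest deg-1 vertex = 5, p_2 = 3. Add edge {3,5}. Now deg[5]=0, deg[3]=1.
Step 3: smallest deg-1 vertex = 3, p_3 = 1. Add edge {1,3}. Now deg[3]=0, deg[1]=1.
Step 4: smallest deg-1 vertex = 1, p_4 = 7. Add edge {1,7}. Now deg[1]=0, deg[7]=1.
Step 5: smallest deg-1 vertex = 6, p_5 = 4. Add edge {4,6}. Now deg[6]=0, deg[4]=1.
Step 6: smallest deg-1 vertex = 4, p_6 = 8. Add edge {4,8}. Now deg[4]=0, deg[8]=1.
Final: two remaining deg-1 vertices are 7, 8. Add edge {7,8}.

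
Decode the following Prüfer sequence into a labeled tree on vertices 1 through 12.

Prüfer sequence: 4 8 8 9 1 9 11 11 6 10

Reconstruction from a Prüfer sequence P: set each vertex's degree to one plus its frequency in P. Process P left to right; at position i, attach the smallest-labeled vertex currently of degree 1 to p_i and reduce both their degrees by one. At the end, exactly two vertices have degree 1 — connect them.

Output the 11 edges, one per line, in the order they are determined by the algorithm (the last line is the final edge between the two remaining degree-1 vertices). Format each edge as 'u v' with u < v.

Initial degrees: {1:2, 2:1, 3:1, 4:2, 5:1, 6:2, 7:1, 8:3, 9:3, 10:2, 11:3, 12:1}
Step 1: smallest deg-1 vertex = 2, p_1 = 4. Add edge {2,4}. Now deg[2]=0, deg[4]=1.
Step 2: smallest deg-1 vertex = 3, p_2 = 8. Add edge {3,8}. Now deg[3]=0, deg[8]=2.
Step 3: smallest deg-1 vertex = 4, p_3 = 8. Add edge {4,8}. Now deg[4]=0, deg[8]=1.
Step 4: smallest deg-1 vertex = 5, p_4 = 9. Add edge {5,9}. Now deg[5]=0, deg[9]=2.
Step 5: smallest deg-1 vertex = 7, p_5 = 1. Add edge {1,7}. Now deg[7]=0, deg[1]=1.
Step 6: smallest deg-1 vertex = 1, p_6 = 9. Add edge {1,9}. Now deg[1]=0, deg[9]=1.
Step 7: smallest deg-1 vertex = 8, p_7 = 11. Add edge {8,11}. Now deg[8]=0, deg[11]=2.
Step 8: smallest deg-1 vertex = 9, p_8 = 11. Add edge {9,11}. Now deg[9]=0, deg[11]=1.
Step 9: smallest deg-1 vertex = 11, p_9 = 6. Add edge {6,11}. Now deg[11]=0, deg[6]=1.
Step 10: smallest deg-1 vertex = 6, p_10 = 10. Add edge {6,10}. Now deg[6]=0, deg[10]=1.
Final: two remaining deg-1 vertices are 10, 12. Add edge {10,12}.

Answer: 2 4
3 8
4 8
5 9
1 7
1 9
8 11
9 11
6 11
6 10
10 12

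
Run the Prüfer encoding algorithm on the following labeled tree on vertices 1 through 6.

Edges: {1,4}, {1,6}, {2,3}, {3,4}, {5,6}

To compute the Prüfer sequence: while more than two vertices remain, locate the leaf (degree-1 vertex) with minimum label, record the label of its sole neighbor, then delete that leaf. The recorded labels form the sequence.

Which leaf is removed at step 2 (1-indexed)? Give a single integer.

Step 1: current leaves = {2,5}. Remove leaf 2 (neighbor: 3).
Step 2: current leaves = {3,5}. Remove leaf 3 (neighbor: 4).

Answer: 3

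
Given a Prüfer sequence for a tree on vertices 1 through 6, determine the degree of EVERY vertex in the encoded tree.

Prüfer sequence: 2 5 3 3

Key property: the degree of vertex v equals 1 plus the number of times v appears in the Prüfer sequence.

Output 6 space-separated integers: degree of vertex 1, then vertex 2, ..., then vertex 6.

p_1 = 2: count[2] becomes 1
p_2 = 5: count[5] becomes 1
p_3 = 3: count[3] becomes 1
p_4 = 3: count[3] becomes 2
Degrees (1 + count): deg[1]=1+0=1, deg[2]=1+1=2, deg[3]=1+2=3, deg[4]=1+0=1, deg[5]=1+1=2, deg[6]=1+0=1

Answer: 1 2 3 1 2 1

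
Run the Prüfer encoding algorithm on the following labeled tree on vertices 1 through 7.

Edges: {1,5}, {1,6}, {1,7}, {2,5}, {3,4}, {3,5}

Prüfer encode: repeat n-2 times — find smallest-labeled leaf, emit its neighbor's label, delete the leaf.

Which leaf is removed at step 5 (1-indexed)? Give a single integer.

Answer: 6

Derivation:
Step 1: current leaves = {2,4,6,7}. Remove leaf 2 (neighbor: 5).
Step 2: current leaves = {4,6,7}. Remove leaf 4 (neighbor: 3).
Step 3: current leaves = {3,6,7}. Remove leaf 3 (neighbor: 5).
Step 4: current leaves = {5,6,7}. Remove leaf 5 (neighbor: 1).
Step 5: current leaves = {6,7}. Remove leaf 6 (neighbor: 1).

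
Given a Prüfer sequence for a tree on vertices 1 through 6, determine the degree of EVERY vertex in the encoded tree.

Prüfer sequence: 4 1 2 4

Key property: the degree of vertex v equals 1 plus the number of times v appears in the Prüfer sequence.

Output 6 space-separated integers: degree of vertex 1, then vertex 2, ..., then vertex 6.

Answer: 2 2 1 3 1 1

Derivation:
p_1 = 4: count[4] becomes 1
p_2 = 1: count[1] becomes 1
p_3 = 2: count[2] becomes 1
p_4 = 4: count[4] becomes 2
Degrees (1 + count): deg[1]=1+1=2, deg[2]=1+1=2, deg[3]=1+0=1, deg[4]=1+2=3, deg[5]=1+0=1, deg[6]=1+0=1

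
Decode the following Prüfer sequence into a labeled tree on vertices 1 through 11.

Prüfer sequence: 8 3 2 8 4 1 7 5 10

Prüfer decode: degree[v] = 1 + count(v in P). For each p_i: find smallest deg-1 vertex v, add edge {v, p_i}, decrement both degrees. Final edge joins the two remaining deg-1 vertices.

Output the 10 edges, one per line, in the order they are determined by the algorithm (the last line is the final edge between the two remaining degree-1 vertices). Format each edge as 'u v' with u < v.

Answer: 6 8
3 9
2 3
2 8
4 8
1 4
1 7
5 7
5 10
10 11

Derivation:
Initial degrees: {1:2, 2:2, 3:2, 4:2, 5:2, 6:1, 7:2, 8:3, 9:1, 10:2, 11:1}
Step 1: smallest deg-1 vertex = 6, p_1 = 8. Add edge {6,8}. Now deg[6]=0, deg[8]=2.
Step 2: smallest deg-1 vertex = 9, p_2 = 3. Add edge {3,9}. Now deg[9]=0, deg[3]=1.
Step 3: smallest deg-1 vertex = 3, p_3 = 2. Add edge {2,3}. Now deg[3]=0, deg[2]=1.
Step 4: smallest deg-1 vertex = 2, p_4 = 8. Add edge {2,8}. Now deg[2]=0, deg[8]=1.
Step 5: smallest deg-1 vertex = 8, p_5 = 4. Add edge {4,8}. Now deg[8]=0, deg[4]=1.
Step 6: smallest deg-1 vertex = 4, p_6 = 1. Add edge {1,4}. Now deg[4]=0, deg[1]=1.
Step 7: smallest deg-1 vertex = 1, p_7 = 7. Add edge {1,7}. Now deg[1]=0, deg[7]=1.
Step 8: smallest deg-1 vertex = 7, p_8 = 5. Add edge {5,7}. Now deg[7]=0, deg[5]=1.
Step 9: smallest deg-1 vertex = 5, p_9 = 10. Add edge {5,10}. Now deg[5]=0, deg[10]=1.
Final: two remaining deg-1 vertices are 10, 11. Add edge {10,11}.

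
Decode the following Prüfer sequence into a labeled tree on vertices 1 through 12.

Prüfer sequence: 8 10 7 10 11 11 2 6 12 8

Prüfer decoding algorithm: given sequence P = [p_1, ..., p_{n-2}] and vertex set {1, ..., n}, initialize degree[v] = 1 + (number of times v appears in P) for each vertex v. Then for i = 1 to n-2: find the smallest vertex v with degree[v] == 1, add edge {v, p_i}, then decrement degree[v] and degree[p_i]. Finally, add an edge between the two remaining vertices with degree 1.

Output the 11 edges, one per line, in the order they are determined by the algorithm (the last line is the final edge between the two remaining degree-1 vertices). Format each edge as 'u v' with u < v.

Answer: 1 8
3 10
4 7
5 10
7 11
9 11
2 10
2 6
6 12
8 11
8 12

Derivation:
Initial degrees: {1:1, 2:2, 3:1, 4:1, 5:1, 6:2, 7:2, 8:3, 9:1, 10:3, 11:3, 12:2}
Step 1: smallest deg-1 vertex = 1, p_1 = 8. Add edge {1,8}. Now deg[1]=0, deg[8]=2.
Step 2: smallest deg-1 vertex = 3, p_2 = 10. Add edge {3,10}. Now deg[3]=0, deg[10]=2.
Step 3: smallest deg-1 vertex = 4, p_3 = 7. Add edge {4,7}. Now deg[4]=0, deg[7]=1.
Step 4: smallest deg-1 vertex = 5, p_4 = 10. Add edge {5,10}. Now deg[5]=0, deg[10]=1.
Step 5: smallest deg-1 vertex = 7, p_5 = 11. Add edge {7,11}. Now deg[7]=0, deg[11]=2.
Step 6: smallest deg-1 vertex = 9, p_6 = 11. Add edge {9,11}. Now deg[9]=0, deg[11]=1.
Step 7: smallest deg-1 vertex = 10, p_7 = 2. Add edge {2,10}. Now deg[10]=0, deg[2]=1.
Step 8: smallest deg-1 vertex = 2, p_8 = 6. Add edge {2,6}. Now deg[2]=0, deg[6]=1.
Step 9: smallest deg-1 vertex = 6, p_9 = 12. Add edge {6,12}. Now deg[6]=0, deg[12]=1.
Step 10: smallest deg-1 vertex = 11, p_10 = 8. Add edge {8,11}. Now deg[11]=0, deg[8]=1.
Final: two remaining deg-1 vertices are 8, 12. Add edge {8,12}.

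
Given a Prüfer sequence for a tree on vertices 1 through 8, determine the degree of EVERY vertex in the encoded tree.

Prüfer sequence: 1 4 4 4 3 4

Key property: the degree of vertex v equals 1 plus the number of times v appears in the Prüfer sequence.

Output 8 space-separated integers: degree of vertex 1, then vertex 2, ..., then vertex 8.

p_1 = 1: count[1] becomes 1
p_2 = 4: count[4] becomes 1
p_3 = 4: count[4] becomes 2
p_4 = 4: count[4] becomes 3
p_5 = 3: count[3] becomes 1
p_6 = 4: count[4] becomes 4
Degrees (1 + count): deg[1]=1+1=2, deg[2]=1+0=1, deg[3]=1+1=2, deg[4]=1+4=5, deg[5]=1+0=1, deg[6]=1+0=1, deg[7]=1+0=1, deg[8]=1+0=1

Answer: 2 1 2 5 1 1 1 1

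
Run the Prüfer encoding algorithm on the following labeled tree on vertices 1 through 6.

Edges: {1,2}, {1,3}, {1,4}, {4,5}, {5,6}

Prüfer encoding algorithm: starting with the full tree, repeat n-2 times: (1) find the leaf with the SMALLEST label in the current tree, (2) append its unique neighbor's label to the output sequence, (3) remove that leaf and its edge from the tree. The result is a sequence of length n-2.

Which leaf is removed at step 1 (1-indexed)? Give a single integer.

Step 1: current leaves = {2,3,6}. Remove leaf 2 (neighbor: 1).

Answer: 2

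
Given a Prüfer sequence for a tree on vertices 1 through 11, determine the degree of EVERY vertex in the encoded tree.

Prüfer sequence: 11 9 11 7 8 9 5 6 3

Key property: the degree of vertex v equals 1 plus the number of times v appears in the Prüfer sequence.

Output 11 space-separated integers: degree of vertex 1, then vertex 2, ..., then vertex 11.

p_1 = 11: count[11] becomes 1
p_2 = 9: count[9] becomes 1
p_3 = 11: count[11] becomes 2
p_4 = 7: count[7] becomes 1
p_5 = 8: count[8] becomes 1
p_6 = 9: count[9] becomes 2
p_7 = 5: count[5] becomes 1
p_8 = 6: count[6] becomes 1
p_9 = 3: count[3] becomes 1
Degrees (1 + count): deg[1]=1+0=1, deg[2]=1+0=1, deg[3]=1+1=2, deg[4]=1+0=1, deg[5]=1+1=2, deg[6]=1+1=2, deg[7]=1+1=2, deg[8]=1+1=2, deg[9]=1+2=3, deg[10]=1+0=1, deg[11]=1+2=3

Answer: 1 1 2 1 2 2 2 2 3 1 3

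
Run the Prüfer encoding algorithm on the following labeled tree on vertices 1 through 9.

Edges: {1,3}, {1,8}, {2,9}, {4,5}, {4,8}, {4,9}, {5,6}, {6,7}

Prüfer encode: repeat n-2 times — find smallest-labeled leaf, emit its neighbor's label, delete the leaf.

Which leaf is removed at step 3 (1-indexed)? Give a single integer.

Step 1: current leaves = {2,3,7}. Remove leaf 2 (neighbor: 9).
Step 2: current leaves = {3,7,9}. Remove leaf 3 (neighbor: 1).
Step 3: current leaves = {1,7,9}. Remove leaf 1 (neighbor: 8).

Answer: 1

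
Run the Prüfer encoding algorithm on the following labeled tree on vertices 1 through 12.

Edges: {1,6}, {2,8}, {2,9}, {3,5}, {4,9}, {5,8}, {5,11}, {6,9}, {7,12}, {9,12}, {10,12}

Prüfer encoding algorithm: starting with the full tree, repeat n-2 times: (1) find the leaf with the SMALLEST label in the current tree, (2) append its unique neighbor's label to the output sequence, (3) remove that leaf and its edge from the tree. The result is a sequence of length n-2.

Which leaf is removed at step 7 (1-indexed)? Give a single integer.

Step 1: current leaves = {1,3,4,7,10,11}. Remove leaf 1 (neighbor: 6).
Step 2: current leaves = {3,4,6,7,10,11}. Remove leaf 3 (neighbor: 5).
Step 3: current leaves = {4,6,7,10,11}. Remove leaf 4 (neighbor: 9).
Step 4: current leaves = {6,7,10,11}. Remove leaf 6 (neighbor: 9).
Step 5: current leaves = {7,10,11}. Remove leaf 7 (neighbor: 12).
Step 6: current leaves = {10,11}. Remove leaf 10 (neighbor: 12).
Step 7: current leaves = {11,12}. Remove leaf 11 (neighbor: 5).

Answer: 11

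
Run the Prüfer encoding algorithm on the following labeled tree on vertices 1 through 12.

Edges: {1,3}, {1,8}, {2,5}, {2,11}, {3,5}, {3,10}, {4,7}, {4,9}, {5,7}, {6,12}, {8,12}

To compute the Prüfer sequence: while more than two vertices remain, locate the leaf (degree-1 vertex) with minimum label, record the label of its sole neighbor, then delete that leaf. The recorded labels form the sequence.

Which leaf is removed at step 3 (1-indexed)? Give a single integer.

Step 1: current leaves = {6,9,10,11}. Remove leaf 6 (neighbor: 12).
Step 2: current leaves = {9,10,11,12}. Remove leaf 9 (neighbor: 4).
Step 3: current leaves = {4,10,11,12}. Remove leaf 4 (neighbor: 7).

Answer: 4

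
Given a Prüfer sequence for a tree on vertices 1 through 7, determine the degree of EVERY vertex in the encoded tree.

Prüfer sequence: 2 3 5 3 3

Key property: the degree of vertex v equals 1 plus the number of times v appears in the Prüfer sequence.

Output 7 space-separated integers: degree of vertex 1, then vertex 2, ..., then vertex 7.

p_1 = 2: count[2] becomes 1
p_2 = 3: count[3] becomes 1
p_3 = 5: count[5] becomes 1
p_4 = 3: count[3] becomes 2
p_5 = 3: count[3] becomes 3
Degrees (1 + count): deg[1]=1+0=1, deg[2]=1+1=2, deg[3]=1+3=4, deg[4]=1+0=1, deg[5]=1+1=2, deg[6]=1+0=1, deg[7]=1+0=1

Answer: 1 2 4 1 2 1 1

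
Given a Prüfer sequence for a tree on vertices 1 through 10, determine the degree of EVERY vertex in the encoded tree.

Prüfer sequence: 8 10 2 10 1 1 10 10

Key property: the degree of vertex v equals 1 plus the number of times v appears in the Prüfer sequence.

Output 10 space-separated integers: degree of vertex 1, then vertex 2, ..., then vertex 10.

Answer: 3 2 1 1 1 1 1 2 1 5

Derivation:
p_1 = 8: count[8] becomes 1
p_2 = 10: count[10] becomes 1
p_3 = 2: count[2] becomes 1
p_4 = 10: count[10] becomes 2
p_5 = 1: count[1] becomes 1
p_6 = 1: count[1] becomes 2
p_7 = 10: count[10] becomes 3
p_8 = 10: count[10] becomes 4
Degrees (1 + count): deg[1]=1+2=3, deg[2]=1+1=2, deg[3]=1+0=1, deg[4]=1+0=1, deg[5]=1+0=1, deg[6]=1+0=1, deg[7]=1+0=1, deg[8]=1+1=2, deg[9]=1+0=1, deg[10]=1+4=5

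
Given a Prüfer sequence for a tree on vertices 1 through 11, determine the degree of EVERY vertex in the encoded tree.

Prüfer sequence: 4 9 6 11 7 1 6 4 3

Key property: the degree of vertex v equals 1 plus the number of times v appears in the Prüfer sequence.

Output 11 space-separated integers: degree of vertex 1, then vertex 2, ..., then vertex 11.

p_1 = 4: count[4] becomes 1
p_2 = 9: count[9] becomes 1
p_3 = 6: count[6] becomes 1
p_4 = 11: count[11] becomes 1
p_5 = 7: count[7] becomes 1
p_6 = 1: count[1] becomes 1
p_7 = 6: count[6] becomes 2
p_8 = 4: count[4] becomes 2
p_9 = 3: count[3] becomes 1
Degrees (1 + count): deg[1]=1+1=2, deg[2]=1+0=1, deg[3]=1+1=2, deg[4]=1+2=3, deg[5]=1+0=1, deg[6]=1+2=3, deg[7]=1+1=2, deg[8]=1+0=1, deg[9]=1+1=2, deg[10]=1+0=1, deg[11]=1+1=2

Answer: 2 1 2 3 1 3 2 1 2 1 2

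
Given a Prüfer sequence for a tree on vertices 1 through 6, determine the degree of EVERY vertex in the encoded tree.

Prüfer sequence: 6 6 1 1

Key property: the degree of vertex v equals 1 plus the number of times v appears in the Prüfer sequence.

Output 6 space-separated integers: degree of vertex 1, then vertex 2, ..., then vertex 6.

Answer: 3 1 1 1 1 3

Derivation:
p_1 = 6: count[6] becomes 1
p_2 = 6: count[6] becomes 2
p_3 = 1: count[1] becomes 1
p_4 = 1: count[1] becomes 2
Degrees (1 + count): deg[1]=1+2=3, deg[2]=1+0=1, deg[3]=1+0=1, deg[4]=1+0=1, deg[5]=1+0=1, deg[6]=1+2=3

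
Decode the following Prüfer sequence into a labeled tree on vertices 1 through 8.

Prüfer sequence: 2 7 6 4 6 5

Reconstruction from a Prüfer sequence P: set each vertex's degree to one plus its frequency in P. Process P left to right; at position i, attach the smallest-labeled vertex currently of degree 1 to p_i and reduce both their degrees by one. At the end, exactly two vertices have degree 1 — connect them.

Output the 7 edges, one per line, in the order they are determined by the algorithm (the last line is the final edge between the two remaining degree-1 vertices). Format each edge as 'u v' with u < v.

Answer: 1 2
2 7
3 6
4 7
4 6
5 6
5 8

Derivation:
Initial degrees: {1:1, 2:2, 3:1, 4:2, 5:2, 6:3, 7:2, 8:1}
Step 1: smallest deg-1 vertex = 1, p_1 = 2. Add edge {1,2}. Now deg[1]=0, deg[2]=1.
Step 2: smallest deg-1 vertex = 2, p_2 = 7. Add edge {2,7}. Now deg[2]=0, deg[7]=1.
Step 3: smallest deg-1 vertex = 3, p_3 = 6. Add edge {3,6}. Now deg[3]=0, deg[6]=2.
Step 4: smallest deg-1 vertex = 7, p_4 = 4. Add edge {4,7}. Now deg[7]=0, deg[4]=1.
Step 5: smallest deg-1 vertex = 4, p_5 = 6. Add edge {4,6}. Now deg[4]=0, deg[6]=1.
Step 6: smallest deg-1 vertex = 6, p_6 = 5. Add edge {5,6}. Now deg[6]=0, deg[5]=1.
Final: two remaining deg-1 vertices are 5, 8. Add edge {5,8}.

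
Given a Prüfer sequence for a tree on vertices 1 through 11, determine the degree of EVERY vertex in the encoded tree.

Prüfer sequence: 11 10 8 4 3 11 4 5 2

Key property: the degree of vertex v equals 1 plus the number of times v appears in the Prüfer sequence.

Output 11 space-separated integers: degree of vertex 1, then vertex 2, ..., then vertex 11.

Answer: 1 2 2 3 2 1 1 2 1 2 3

Derivation:
p_1 = 11: count[11] becomes 1
p_2 = 10: count[10] becomes 1
p_3 = 8: count[8] becomes 1
p_4 = 4: count[4] becomes 1
p_5 = 3: count[3] becomes 1
p_6 = 11: count[11] becomes 2
p_7 = 4: count[4] becomes 2
p_8 = 5: count[5] becomes 1
p_9 = 2: count[2] becomes 1
Degrees (1 + count): deg[1]=1+0=1, deg[2]=1+1=2, deg[3]=1+1=2, deg[4]=1+2=3, deg[5]=1+1=2, deg[6]=1+0=1, deg[7]=1+0=1, deg[8]=1+1=2, deg[9]=1+0=1, deg[10]=1+1=2, deg[11]=1+2=3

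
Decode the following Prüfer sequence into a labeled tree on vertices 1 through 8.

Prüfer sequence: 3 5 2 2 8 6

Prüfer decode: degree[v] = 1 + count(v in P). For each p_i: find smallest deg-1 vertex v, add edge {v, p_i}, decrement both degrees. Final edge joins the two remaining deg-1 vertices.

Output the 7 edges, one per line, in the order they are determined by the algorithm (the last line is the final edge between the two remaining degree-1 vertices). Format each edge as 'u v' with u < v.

Initial degrees: {1:1, 2:3, 3:2, 4:1, 5:2, 6:2, 7:1, 8:2}
Step 1: smallest deg-1 vertex = 1, p_1 = 3. Add edge {1,3}. Now deg[1]=0, deg[3]=1.
Step 2: smallest deg-1 vertex = 3, p_2 = 5. Add edge {3,5}. Now deg[3]=0, deg[5]=1.
Step 3: smallest deg-1 vertex = 4, p_3 = 2. Add edge {2,4}. Now deg[4]=0, deg[2]=2.
Step 4: smallest deg-1 vertex = 5, p_4 = 2. Add edge {2,5}. Now deg[5]=0, deg[2]=1.
Step 5: smallest deg-1 vertex = 2, p_5 = 8. Add edge {2,8}. Now deg[2]=0, deg[8]=1.
Step 6: smallest deg-1 vertex = 7, p_6 = 6. Add edge {6,7}. Now deg[7]=0, deg[6]=1.
Final: two remaining deg-1 vertices are 6, 8. Add edge {6,8}.

Answer: 1 3
3 5
2 4
2 5
2 8
6 7
6 8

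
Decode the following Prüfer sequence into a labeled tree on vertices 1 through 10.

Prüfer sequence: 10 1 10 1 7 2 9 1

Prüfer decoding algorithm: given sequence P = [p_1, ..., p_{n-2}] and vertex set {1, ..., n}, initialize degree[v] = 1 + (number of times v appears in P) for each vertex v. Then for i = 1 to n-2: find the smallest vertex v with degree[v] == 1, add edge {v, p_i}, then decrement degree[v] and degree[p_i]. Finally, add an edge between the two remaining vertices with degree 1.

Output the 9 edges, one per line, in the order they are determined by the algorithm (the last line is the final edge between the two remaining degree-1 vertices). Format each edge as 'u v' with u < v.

Answer: 3 10
1 4
5 10
1 6
7 8
2 7
2 9
1 9
1 10

Derivation:
Initial degrees: {1:4, 2:2, 3:1, 4:1, 5:1, 6:1, 7:2, 8:1, 9:2, 10:3}
Step 1: smallest deg-1 vertex = 3, p_1 = 10. Add edge {3,10}. Now deg[3]=0, deg[10]=2.
Step 2: smallest deg-1 vertex = 4, p_2 = 1. Add edge {1,4}. Now deg[4]=0, deg[1]=3.
Step 3: smallest deg-1 vertex = 5, p_3 = 10. Add edge {5,10}. Now deg[5]=0, deg[10]=1.
Step 4: smallest deg-1 vertex = 6, p_4 = 1. Add edge {1,6}. Now deg[6]=0, deg[1]=2.
Step 5: smallest deg-1 vertex = 8, p_5 = 7. Add edge {7,8}. Now deg[8]=0, deg[7]=1.
Step 6: smallest deg-1 vertex = 7, p_6 = 2. Add edge {2,7}. Now deg[7]=0, deg[2]=1.
Step 7: smallest deg-1 vertex = 2, p_7 = 9. Add edge {2,9}. Now deg[2]=0, deg[9]=1.
Step 8: smallest deg-1 vertex = 9, p_8 = 1. Add edge {1,9}. Now deg[9]=0, deg[1]=1.
Final: two remaining deg-1 vertices are 1, 10. Add edge {1,10}.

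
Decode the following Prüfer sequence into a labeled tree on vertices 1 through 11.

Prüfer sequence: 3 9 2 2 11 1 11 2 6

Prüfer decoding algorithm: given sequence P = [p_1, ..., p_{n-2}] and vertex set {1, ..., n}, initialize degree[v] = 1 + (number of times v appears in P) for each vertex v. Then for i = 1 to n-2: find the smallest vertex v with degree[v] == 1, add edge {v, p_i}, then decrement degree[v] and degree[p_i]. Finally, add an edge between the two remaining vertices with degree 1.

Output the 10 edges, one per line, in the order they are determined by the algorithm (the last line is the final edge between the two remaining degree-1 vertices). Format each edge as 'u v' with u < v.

Answer: 3 4
3 9
2 5
2 7
8 11
1 9
1 11
2 10
2 6
6 11

Derivation:
Initial degrees: {1:2, 2:4, 3:2, 4:1, 5:1, 6:2, 7:1, 8:1, 9:2, 10:1, 11:3}
Step 1: smallest deg-1 vertex = 4, p_1 = 3. Add edge {3,4}. Now deg[4]=0, deg[3]=1.
Step 2: smallest deg-1 vertex = 3, p_2 = 9. Add edge {3,9}. Now deg[3]=0, deg[9]=1.
Step 3: smallest deg-1 vertex = 5, p_3 = 2. Add edge {2,5}. Now deg[5]=0, deg[2]=3.
Step 4: smallest deg-1 vertex = 7, p_4 = 2. Add edge {2,7}. Now deg[7]=0, deg[2]=2.
Step 5: smallest deg-1 vertex = 8, p_5 = 11. Add edge {8,11}. Now deg[8]=0, deg[11]=2.
Step 6: smallest deg-1 vertex = 9, p_6 = 1. Add edge {1,9}. Now deg[9]=0, deg[1]=1.
Step 7: smallest deg-1 vertex = 1, p_7 = 11. Add edge {1,11}. Now deg[1]=0, deg[11]=1.
Step 8: smallest deg-1 vertex = 10, p_8 = 2. Add edge {2,10}. Now deg[10]=0, deg[2]=1.
Step 9: smallest deg-1 vertex = 2, p_9 = 6. Add edge {2,6}. Now deg[2]=0, deg[6]=1.
Final: two remaining deg-1 vertices are 6, 11. Add edge {6,11}.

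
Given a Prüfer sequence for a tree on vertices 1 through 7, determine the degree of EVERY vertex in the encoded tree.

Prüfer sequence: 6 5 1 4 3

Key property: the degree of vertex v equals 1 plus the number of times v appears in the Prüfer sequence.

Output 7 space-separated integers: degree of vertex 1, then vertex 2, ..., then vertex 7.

Answer: 2 1 2 2 2 2 1

Derivation:
p_1 = 6: count[6] becomes 1
p_2 = 5: count[5] becomes 1
p_3 = 1: count[1] becomes 1
p_4 = 4: count[4] becomes 1
p_5 = 3: count[3] becomes 1
Degrees (1 + count): deg[1]=1+1=2, deg[2]=1+0=1, deg[3]=1+1=2, deg[4]=1+1=2, deg[5]=1+1=2, deg[6]=1+1=2, deg[7]=1+0=1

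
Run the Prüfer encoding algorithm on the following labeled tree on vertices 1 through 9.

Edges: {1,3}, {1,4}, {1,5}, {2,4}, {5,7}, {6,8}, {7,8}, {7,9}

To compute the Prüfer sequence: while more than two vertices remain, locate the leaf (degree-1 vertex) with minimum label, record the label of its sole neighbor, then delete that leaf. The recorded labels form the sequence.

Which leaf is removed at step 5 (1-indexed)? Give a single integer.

Step 1: current leaves = {2,3,6,9}. Remove leaf 2 (neighbor: 4).
Step 2: current leaves = {3,4,6,9}. Remove leaf 3 (neighbor: 1).
Step 3: current leaves = {4,6,9}. Remove leaf 4 (neighbor: 1).
Step 4: current leaves = {1,6,9}. Remove leaf 1 (neighbor: 5).
Step 5: current leaves = {5,6,9}. Remove leaf 5 (neighbor: 7).

Answer: 5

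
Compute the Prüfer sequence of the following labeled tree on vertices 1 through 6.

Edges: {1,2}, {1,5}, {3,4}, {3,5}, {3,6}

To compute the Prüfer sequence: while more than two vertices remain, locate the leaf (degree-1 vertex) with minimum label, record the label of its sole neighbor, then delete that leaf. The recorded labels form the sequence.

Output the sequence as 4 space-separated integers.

Answer: 1 5 3 3

Derivation:
Step 1: leaves = {2,4,6}. Remove smallest leaf 2, emit neighbor 1.
Step 2: leaves = {1,4,6}. Remove smallest leaf 1, emit neighbor 5.
Step 3: leaves = {4,5,6}. Remove smallest leaf 4, emit neighbor 3.
Step 4: leaves = {5,6}. Remove smallest leaf 5, emit neighbor 3.
Done: 2 vertices remain (3, 6). Sequence = [1 5 3 3]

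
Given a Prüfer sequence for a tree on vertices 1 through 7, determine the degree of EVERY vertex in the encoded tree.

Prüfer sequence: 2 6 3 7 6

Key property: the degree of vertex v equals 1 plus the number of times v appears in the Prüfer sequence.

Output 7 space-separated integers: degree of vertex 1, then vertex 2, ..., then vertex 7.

p_1 = 2: count[2] becomes 1
p_2 = 6: count[6] becomes 1
p_3 = 3: count[3] becomes 1
p_4 = 7: count[7] becomes 1
p_5 = 6: count[6] becomes 2
Degrees (1 + count): deg[1]=1+0=1, deg[2]=1+1=2, deg[3]=1+1=2, deg[4]=1+0=1, deg[5]=1+0=1, deg[6]=1+2=3, deg[7]=1+1=2

Answer: 1 2 2 1 1 3 2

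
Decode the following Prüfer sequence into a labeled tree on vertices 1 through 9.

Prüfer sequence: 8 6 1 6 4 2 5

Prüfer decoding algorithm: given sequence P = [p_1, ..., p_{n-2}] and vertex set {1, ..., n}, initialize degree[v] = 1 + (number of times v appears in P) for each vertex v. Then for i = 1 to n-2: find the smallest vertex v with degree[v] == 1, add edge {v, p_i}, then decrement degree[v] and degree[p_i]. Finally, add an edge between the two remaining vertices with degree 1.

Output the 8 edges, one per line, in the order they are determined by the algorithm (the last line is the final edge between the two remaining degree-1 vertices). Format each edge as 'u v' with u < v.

Initial degrees: {1:2, 2:2, 3:1, 4:2, 5:2, 6:3, 7:1, 8:2, 9:1}
Step 1: smallest deg-1 vertex = 3, p_1 = 8. Add edge {3,8}. Now deg[3]=0, deg[8]=1.
Step 2: smallest deg-1 vertex = 7, p_2 = 6. Add edge {6,7}. Now deg[7]=0, deg[6]=2.
Step 3: smallest deg-1 vertex = 8, p_3 = 1. Add edge {1,8}. Now deg[8]=0, deg[1]=1.
Step 4: smallest deg-1 vertex = 1, p_4 = 6. Add edge {1,6}. Now deg[1]=0, deg[6]=1.
Step 5: smallest deg-1 vertex = 6, p_5 = 4. Add edge {4,6}. Now deg[6]=0, deg[4]=1.
Step 6: smallest deg-1 vertex = 4, p_6 = 2. Add edge {2,4}. Now deg[4]=0, deg[2]=1.
Step 7: smallest deg-1 vertex = 2, p_7 = 5. Add edge {2,5}. Now deg[2]=0, deg[5]=1.
Final: two remaining deg-1 vertices are 5, 9. Add edge {5,9}.

Answer: 3 8
6 7
1 8
1 6
4 6
2 4
2 5
5 9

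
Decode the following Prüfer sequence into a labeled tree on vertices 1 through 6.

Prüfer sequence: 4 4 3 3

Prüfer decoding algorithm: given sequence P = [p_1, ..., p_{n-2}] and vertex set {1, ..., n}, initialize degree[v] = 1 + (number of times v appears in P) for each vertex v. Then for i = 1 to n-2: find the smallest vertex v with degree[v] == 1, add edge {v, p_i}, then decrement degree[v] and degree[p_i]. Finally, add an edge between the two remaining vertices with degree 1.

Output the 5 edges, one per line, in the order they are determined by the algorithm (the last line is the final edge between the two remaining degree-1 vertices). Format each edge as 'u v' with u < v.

Initial degrees: {1:1, 2:1, 3:3, 4:3, 5:1, 6:1}
Step 1: smallest deg-1 vertex = 1, p_1 = 4. Add edge {1,4}. Now deg[1]=0, deg[4]=2.
Step 2: smallest deg-1 vertex = 2, p_2 = 4. Add edge {2,4}. Now deg[2]=0, deg[4]=1.
Step 3: smallest deg-1 vertex = 4, p_3 = 3. Add edge {3,4}. Now deg[4]=0, deg[3]=2.
Step 4: smallest deg-1 vertex = 5, p_4 = 3. Add edge {3,5}. Now deg[5]=0, deg[3]=1.
Final: two remaining deg-1 vertices are 3, 6. Add edge {3,6}.

Answer: 1 4
2 4
3 4
3 5
3 6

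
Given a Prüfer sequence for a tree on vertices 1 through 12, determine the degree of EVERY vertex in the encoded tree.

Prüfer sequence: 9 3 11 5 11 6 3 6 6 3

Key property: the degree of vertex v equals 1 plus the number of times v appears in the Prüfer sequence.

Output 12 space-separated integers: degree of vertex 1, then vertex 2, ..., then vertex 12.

Answer: 1 1 4 1 2 4 1 1 2 1 3 1

Derivation:
p_1 = 9: count[9] becomes 1
p_2 = 3: count[3] becomes 1
p_3 = 11: count[11] becomes 1
p_4 = 5: count[5] becomes 1
p_5 = 11: count[11] becomes 2
p_6 = 6: count[6] becomes 1
p_7 = 3: count[3] becomes 2
p_8 = 6: count[6] becomes 2
p_9 = 6: count[6] becomes 3
p_10 = 3: count[3] becomes 3
Degrees (1 + count): deg[1]=1+0=1, deg[2]=1+0=1, deg[3]=1+3=4, deg[4]=1+0=1, deg[5]=1+1=2, deg[6]=1+3=4, deg[7]=1+0=1, deg[8]=1+0=1, deg[9]=1+1=2, deg[10]=1+0=1, deg[11]=1+2=3, deg[12]=1+0=1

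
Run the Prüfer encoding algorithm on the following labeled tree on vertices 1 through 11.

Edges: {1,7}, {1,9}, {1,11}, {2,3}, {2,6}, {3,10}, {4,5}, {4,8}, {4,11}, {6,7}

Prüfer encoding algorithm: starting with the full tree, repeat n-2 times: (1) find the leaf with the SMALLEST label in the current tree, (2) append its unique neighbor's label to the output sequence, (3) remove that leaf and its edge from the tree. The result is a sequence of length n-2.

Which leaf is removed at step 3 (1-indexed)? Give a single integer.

Step 1: current leaves = {5,8,9,10}. Remove leaf 5 (neighbor: 4).
Step 2: current leaves = {8,9,10}. Remove leaf 8 (neighbor: 4).
Step 3: current leaves = {4,9,10}. Remove leaf 4 (neighbor: 11).

Answer: 4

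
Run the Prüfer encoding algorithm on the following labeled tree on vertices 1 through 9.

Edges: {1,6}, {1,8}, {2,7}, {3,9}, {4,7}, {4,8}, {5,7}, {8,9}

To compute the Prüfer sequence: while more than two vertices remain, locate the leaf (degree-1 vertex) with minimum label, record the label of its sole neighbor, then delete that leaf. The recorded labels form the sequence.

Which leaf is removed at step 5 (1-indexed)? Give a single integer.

Answer: 1

Derivation:
Step 1: current leaves = {2,3,5,6}. Remove leaf 2 (neighbor: 7).
Step 2: current leaves = {3,5,6}. Remove leaf 3 (neighbor: 9).
Step 3: current leaves = {5,6,9}. Remove leaf 5 (neighbor: 7).
Step 4: current leaves = {6,7,9}. Remove leaf 6 (neighbor: 1).
Step 5: current leaves = {1,7,9}. Remove leaf 1 (neighbor: 8).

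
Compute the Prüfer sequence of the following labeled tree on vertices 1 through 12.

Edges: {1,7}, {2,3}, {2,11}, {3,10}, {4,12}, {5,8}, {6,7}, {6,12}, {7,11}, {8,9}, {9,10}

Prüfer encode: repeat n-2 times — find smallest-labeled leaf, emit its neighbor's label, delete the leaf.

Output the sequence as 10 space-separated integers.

Step 1: leaves = {1,4,5}. Remove smallest leaf 1, emit neighbor 7.
Step 2: leaves = {4,5}. Remove smallest leaf 4, emit neighbor 12.
Step 3: leaves = {5,12}. Remove smallest leaf 5, emit neighbor 8.
Step 4: leaves = {8,12}. Remove smallest leaf 8, emit neighbor 9.
Step 5: leaves = {9,12}. Remove smallest leaf 9, emit neighbor 10.
Step 6: leaves = {10,12}. Remove smallest leaf 10, emit neighbor 3.
Step 7: leaves = {3,12}. Remove smallest leaf 3, emit neighbor 2.
Step 8: leaves = {2,12}. Remove smallest leaf 2, emit neighbor 11.
Step 9: leaves = {11,12}. Remove smallest leaf 11, emit neighbor 7.
Step 10: leaves = {7,12}. Remove smallest leaf 7, emit neighbor 6.
Done: 2 vertices remain (6, 12). Sequence = [7 12 8 9 10 3 2 11 7 6]

Answer: 7 12 8 9 10 3 2 11 7 6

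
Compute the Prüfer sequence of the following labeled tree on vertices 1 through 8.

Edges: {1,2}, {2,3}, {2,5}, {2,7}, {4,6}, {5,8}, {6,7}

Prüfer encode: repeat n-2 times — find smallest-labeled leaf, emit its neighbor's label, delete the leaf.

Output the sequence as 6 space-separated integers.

Step 1: leaves = {1,3,4,8}. Remove smallest leaf 1, emit neighbor 2.
Step 2: leaves = {3,4,8}. Remove smallest leaf 3, emit neighbor 2.
Step 3: leaves = {4,8}. Remove smallest leaf 4, emit neighbor 6.
Step 4: leaves = {6,8}. Remove smallest leaf 6, emit neighbor 7.
Step 5: leaves = {7,8}. Remove smallest leaf 7, emit neighbor 2.
Step 6: leaves = {2,8}. Remove smallest leaf 2, emit neighbor 5.
Done: 2 vertices remain (5, 8). Sequence = [2 2 6 7 2 5]

Answer: 2 2 6 7 2 5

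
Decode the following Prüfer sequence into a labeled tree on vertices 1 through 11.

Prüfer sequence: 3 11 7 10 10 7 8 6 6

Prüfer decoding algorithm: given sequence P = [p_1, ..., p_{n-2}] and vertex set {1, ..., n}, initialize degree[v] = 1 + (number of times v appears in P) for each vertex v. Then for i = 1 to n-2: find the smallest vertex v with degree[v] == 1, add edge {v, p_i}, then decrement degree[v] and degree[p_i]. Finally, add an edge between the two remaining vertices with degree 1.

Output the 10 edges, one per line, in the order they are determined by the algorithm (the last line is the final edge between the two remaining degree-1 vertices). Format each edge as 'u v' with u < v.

Initial degrees: {1:1, 2:1, 3:2, 4:1, 5:1, 6:3, 7:3, 8:2, 9:1, 10:3, 11:2}
Step 1: smallest deg-1 vertex = 1, p_1 = 3. Add edge {1,3}. Now deg[1]=0, deg[3]=1.
Step 2: smallest deg-1 vertex = 2, p_2 = 11. Add edge {2,11}. Now deg[2]=0, deg[11]=1.
Step 3: smallest deg-1 vertex = 3, p_3 = 7. Add edge {3,7}. Now deg[3]=0, deg[7]=2.
Step 4: smallest deg-1 vertex = 4, p_4 = 10. Add edge {4,10}. Now deg[4]=0, deg[10]=2.
Step 5: smallest deg-1 vertex = 5, p_5 = 10. Add edge {5,10}. Now deg[5]=0, deg[10]=1.
Step 6: smallest deg-1 vertex = 9, p_6 = 7. Add edge {7,9}. Now deg[9]=0, deg[7]=1.
Step 7: smallest deg-1 vertex = 7, p_7 = 8. Add edge {7,8}. Now deg[7]=0, deg[8]=1.
Step 8: smallest deg-1 vertex = 8, p_8 = 6. Add edge {6,8}. Now deg[8]=0, deg[6]=2.
Step 9: smallest deg-1 vertex = 10, p_9 = 6. Add edge {6,10}. Now deg[10]=0, deg[6]=1.
Final: two remaining deg-1 vertices are 6, 11. Add edge {6,11}.

Answer: 1 3
2 11
3 7
4 10
5 10
7 9
7 8
6 8
6 10
6 11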